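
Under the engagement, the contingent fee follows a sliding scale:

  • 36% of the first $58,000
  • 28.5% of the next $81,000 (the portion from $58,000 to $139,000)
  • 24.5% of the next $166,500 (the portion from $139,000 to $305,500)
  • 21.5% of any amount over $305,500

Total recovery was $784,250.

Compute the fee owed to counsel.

First $58,000 at 36% = $20,880.00
Next $81,000 at 28.5% = $23,085.00
Next $166,500 at 24.5% = $40,792.50
Remaining $478,750 at 21.5% = $102,931.25
Fee: $20,880.00 + $23,085.00 + $40,792.50 + $102,931.25 = $187,688.75

$187,688.75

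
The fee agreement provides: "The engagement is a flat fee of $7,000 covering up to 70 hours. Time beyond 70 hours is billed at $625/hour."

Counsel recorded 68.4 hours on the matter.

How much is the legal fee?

$7,000.00

68.4 hours is within the 70-hour scope; only the flat fee applies.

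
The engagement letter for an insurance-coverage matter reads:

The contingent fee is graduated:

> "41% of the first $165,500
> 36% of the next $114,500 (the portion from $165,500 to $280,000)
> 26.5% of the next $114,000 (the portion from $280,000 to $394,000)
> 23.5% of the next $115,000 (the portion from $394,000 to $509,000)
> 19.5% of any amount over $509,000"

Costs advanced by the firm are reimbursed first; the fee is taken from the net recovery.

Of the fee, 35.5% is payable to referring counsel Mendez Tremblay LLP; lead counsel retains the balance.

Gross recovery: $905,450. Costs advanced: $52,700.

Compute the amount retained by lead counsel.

$150,505.11

Fee base (net of costs): $905,450 − $52,700 = $852,750
First $165,500 at 41% = $67,855.00
Next $114,500 at 36% = $41,220.00
Next $114,000 at 26.5% = $30,210.00
Next $115,000 at 23.5% = $27,025.00
Remaining $343,750 at 19.5% = $67,031.25
Fee: $67,855.00 + $41,220.00 + $30,210.00 + $27,025.00 + $67,031.25 = $233,341.25
Referral share: 35.5% of $233,341.25 = $82,836.14; lead counsel retains $233,341.25 − $82,836.14 = $150,505.11.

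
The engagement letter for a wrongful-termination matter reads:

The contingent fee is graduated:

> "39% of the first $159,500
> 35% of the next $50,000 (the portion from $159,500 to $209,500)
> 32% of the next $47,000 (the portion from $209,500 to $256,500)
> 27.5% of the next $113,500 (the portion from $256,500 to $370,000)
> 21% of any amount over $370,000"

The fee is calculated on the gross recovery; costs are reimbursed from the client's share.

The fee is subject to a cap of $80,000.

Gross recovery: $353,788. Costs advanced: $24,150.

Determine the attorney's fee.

$80,000.00

Fee base is the gross recovery, $353,788; costs are reimbursed separately.
First $159,500 at 39% = $62,205.00
Next $50,000 at 35% = $17,500.00
Next $47,000 at 32% = $15,040.00
Remaining $97,288 at 27.5% = $26,754.20
Fee: $62,205.00 + $17,500.00 + $15,040.00 + $26,754.20 = $121,499.20
$121,499.20 exceeds the $80,000 cap, so the fee is capped at $80,000.00.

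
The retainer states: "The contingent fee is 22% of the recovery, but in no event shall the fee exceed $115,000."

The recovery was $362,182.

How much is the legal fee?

$79,680.04

22% of $362,182 = $79,680.04
That is under the $115,000 cap.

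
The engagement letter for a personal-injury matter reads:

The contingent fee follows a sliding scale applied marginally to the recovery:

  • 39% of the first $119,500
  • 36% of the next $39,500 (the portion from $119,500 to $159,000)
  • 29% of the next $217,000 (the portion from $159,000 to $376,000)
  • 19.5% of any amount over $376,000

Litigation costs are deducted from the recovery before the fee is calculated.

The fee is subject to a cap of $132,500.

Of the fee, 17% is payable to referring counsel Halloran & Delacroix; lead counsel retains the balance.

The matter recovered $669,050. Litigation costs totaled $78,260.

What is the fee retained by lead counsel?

Fee base (net of costs): $669,050 − $78,260 = $590,790
First $119,500 at 39% = $46,605.00
Next $39,500 at 36% = $14,220.00
Next $217,000 at 29% = $62,930.00
Remaining $214,790 at 19.5% = $41,884.05
Fee: $46,605.00 + $14,220.00 + $62,930.00 + $41,884.05 = $165,639.05
$165,639.05 exceeds the $132,500 cap, so the fee is capped at $132,500.00.
Referral share: 17% of $132,500.00 = $22,525.00; lead counsel retains $132,500.00 − $22,525.00 = $109,975.00.

$109,975.00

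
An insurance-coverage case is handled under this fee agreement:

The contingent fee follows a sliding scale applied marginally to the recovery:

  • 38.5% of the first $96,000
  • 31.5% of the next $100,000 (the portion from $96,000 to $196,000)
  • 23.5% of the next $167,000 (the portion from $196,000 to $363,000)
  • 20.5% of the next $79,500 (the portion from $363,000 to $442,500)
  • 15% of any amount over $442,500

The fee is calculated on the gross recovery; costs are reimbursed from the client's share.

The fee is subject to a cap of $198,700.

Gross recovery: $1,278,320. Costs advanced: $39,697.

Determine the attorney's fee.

Fee base is the gross recovery, $1,278,320; costs are reimbursed separately.
First $96,000 at 38.5% = $36,960.00
Next $100,000 at 31.5% = $31,500.00
Next $167,000 at 23.5% = $39,245.00
Next $79,500 at 20.5% = $16,297.50
Remaining $835,820 at 15% = $125,373.00
Fee: $36,960.00 + $31,500.00 + $39,245.00 + $16,297.50 + $125,373.00 = $249,375.50
$249,375.50 exceeds the $198,700 cap, so the fee is capped at $198,700.00.

$198,700.00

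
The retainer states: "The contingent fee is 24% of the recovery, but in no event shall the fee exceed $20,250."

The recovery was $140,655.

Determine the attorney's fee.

$20,250.00

24% of $140,655 = $33,757.20
That exceeds the $20,250 cap, so the fee is capped at $20,250.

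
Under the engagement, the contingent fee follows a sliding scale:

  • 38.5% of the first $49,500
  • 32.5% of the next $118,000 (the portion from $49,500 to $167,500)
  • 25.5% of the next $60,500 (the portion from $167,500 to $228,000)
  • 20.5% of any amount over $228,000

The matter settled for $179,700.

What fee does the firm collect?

First $49,500 at 38.5% = $19,057.50
Next $118,000 at 32.5% = $38,350.00
Remaining $12,200 at 25.5% = $3,111.00
Fee: $19,057.50 + $38,350.00 + $3,111.00 = $60,518.50

$60,518.50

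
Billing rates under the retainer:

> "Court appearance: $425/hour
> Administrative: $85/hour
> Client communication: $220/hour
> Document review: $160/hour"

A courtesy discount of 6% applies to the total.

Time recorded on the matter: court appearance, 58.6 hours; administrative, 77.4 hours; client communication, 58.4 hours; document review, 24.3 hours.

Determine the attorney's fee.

Court appearance: 58.6 × $425 = $24,905.00
Administrative: 77.4 × $85 = $6,579.00
Client communication: 58.4 × $220 = $12,848.00
Document review: 24.3 × $160 = $3,888.00
Subtotal: $48,220.00
Less 6% discount: −$2,893.20
Total: $48,220.00 − $2,893.20 = $45,326.80

$45,326.80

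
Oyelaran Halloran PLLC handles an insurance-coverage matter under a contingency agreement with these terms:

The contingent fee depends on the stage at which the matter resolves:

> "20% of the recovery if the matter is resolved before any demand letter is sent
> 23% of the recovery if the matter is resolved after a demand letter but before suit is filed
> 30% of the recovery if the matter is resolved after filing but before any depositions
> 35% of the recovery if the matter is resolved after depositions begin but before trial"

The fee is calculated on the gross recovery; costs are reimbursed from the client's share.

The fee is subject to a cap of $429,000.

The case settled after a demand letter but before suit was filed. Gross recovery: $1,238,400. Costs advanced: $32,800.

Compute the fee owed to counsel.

$284,832.00

Fee base is the gross recovery, $1,238,400; costs are reimbursed separately.
The matter settled after a demand letter but before suit was filed, so the 23% rate applies.
$1,238,400 × 23% = $284,832.00
$284,832.00 is under the $429,000 cap.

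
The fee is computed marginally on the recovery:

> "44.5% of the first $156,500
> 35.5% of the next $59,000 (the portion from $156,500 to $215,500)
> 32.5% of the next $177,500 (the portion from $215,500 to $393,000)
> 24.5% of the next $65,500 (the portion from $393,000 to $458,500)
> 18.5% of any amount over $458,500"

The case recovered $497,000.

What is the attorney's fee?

First $156,500 at 44.5% = $69,642.50
Next $59,000 at 35.5% = $20,945.00
Next $177,500 at 32.5% = $57,687.50
Next $65,500 at 24.5% = $16,047.50
Remaining $38,500 at 18.5% = $7,122.50
Fee: $69,642.50 + $20,945.00 + $57,687.50 + $16,047.50 + $7,122.50 = $171,445.00

$171,445.00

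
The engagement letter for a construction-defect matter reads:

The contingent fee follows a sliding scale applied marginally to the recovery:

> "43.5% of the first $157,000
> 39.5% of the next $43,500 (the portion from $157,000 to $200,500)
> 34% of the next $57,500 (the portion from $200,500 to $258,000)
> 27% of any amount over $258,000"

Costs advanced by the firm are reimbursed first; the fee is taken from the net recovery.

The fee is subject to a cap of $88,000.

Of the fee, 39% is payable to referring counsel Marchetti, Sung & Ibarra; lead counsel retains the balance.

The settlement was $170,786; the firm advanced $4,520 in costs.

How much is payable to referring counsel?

Fee base (net of costs): $170,786 − $4,520 = $166,266
First $157,000 at 43.5% = $68,295.00
Remaining $9,266 at 39.5% = $3,660.07
Fee: $68,295.00 + $3,660.07 = $71,955.07
$71,955.07 is under the $88,000 cap.
Referral share: 39% of $71,955.07 = $28,062.48; lead counsel retains $71,955.07 − $28,062.48 = $43,892.59.

$28,062.48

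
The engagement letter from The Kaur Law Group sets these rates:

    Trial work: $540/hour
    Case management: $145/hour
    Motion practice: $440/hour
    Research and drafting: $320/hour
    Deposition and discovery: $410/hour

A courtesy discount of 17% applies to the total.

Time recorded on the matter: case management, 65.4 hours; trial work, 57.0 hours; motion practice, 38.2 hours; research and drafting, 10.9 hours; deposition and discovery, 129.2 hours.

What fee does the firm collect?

Trial work: 57.0 × $540 = $30,780.00
Case management: 65.4 × $145 = $9,483.00
Motion practice: 38.2 × $440 = $16,808.00
Research and drafting: 10.9 × $320 = $3,488.00
Deposition and discovery: 129.2 × $410 = $52,972.00
Subtotal: $113,531.00
Less 17% discount: −$19,300.27
Total: $113,531.00 − $19,300.27 = $94,230.73

$94,230.73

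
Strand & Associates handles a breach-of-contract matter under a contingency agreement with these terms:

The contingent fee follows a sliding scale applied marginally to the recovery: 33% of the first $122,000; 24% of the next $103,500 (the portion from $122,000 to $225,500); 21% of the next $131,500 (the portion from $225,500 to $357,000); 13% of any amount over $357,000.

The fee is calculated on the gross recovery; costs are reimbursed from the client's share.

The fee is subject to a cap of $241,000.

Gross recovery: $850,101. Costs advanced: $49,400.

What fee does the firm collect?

$156,818.13

Fee base is the gross recovery, $850,101; costs are reimbursed separately.
First $122,000 at 33% = $40,260.00
Next $103,500 at 24% = $24,840.00
Next $131,500 at 21% = $27,615.00
Remaining $493,101 at 13% = $64,103.13
Fee: $40,260.00 + $24,840.00 + $27,615.00 + $64,103.13 = $156,818.13
$156,818.13 is under the $241,000 cap.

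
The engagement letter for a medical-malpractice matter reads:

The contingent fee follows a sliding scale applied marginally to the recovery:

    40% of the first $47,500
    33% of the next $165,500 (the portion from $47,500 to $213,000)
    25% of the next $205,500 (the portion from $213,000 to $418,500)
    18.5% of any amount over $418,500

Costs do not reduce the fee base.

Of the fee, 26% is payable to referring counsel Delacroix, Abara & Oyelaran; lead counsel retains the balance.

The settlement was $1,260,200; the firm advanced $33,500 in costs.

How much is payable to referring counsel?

$72,983.17

Fee base is the gross recovery, $1,260,200; costs are reimbursed separately.
First $47,500 at 40% = $19,000.00
Next $165,500 at 33% = $54,615.00
Next $205,500 at 25% = $51,375.00
Remaining $841,700 at 18.5% = $155,714.50
Fee: $19,000.00 + $54,615.00 + $51,375.00 + $155,714.50 = $280,704.50
Referral share: 26% of $280,704.50 = $72,983.17; lead counsel retains $280,704.50 − $72,983.17 = $207,721.33.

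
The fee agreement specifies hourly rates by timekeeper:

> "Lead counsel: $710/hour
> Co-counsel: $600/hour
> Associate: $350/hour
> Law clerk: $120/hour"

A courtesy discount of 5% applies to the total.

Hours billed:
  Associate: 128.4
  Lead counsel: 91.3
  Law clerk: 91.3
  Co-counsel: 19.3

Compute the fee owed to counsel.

Lead counsel: 91.3 × $710 = $64,823.00
Co-counsel: 19.3 × $600 = $11,580.00
Associate: 128.4 × $350 = $44,940.00
Law clerk: 91.3 × $120 = $10,956.00
Subtotal: $132,299.00
Less 5% discount: −$6,614.95
Total: $132,299.00 − $6,614.95 = $125,684.05

$125,684.05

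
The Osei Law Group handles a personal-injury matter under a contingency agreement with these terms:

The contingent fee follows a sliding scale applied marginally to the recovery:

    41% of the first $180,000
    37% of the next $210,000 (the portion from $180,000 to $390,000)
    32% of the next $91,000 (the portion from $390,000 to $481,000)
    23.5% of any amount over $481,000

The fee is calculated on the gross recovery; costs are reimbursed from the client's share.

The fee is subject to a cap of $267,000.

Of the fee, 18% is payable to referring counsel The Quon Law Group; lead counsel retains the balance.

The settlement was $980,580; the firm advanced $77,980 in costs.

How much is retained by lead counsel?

Fee base is the gross recovery, $980,580; costs are reimbursed separately.
First $180,000 at 41% = $73,800.00
Next $210,000 at 37% = $77,700.00
Next $91,000 at 32% = $29,120.00
Remaining $499,580 at 23.5% = $117,401.30
Fee: $73,800.00 + $77,700.00 + $29,120.00 + $117,401.30 = $298,021.30
$298,021.30 exceeds the $267,000 cap, so the fee is capped at $267,000.00.
Referral share: 18% of $267,000.00 = $48,060.00; lead counsel retains $267,000.00 − $48,060.00 = $218,940.00.

$218,940.00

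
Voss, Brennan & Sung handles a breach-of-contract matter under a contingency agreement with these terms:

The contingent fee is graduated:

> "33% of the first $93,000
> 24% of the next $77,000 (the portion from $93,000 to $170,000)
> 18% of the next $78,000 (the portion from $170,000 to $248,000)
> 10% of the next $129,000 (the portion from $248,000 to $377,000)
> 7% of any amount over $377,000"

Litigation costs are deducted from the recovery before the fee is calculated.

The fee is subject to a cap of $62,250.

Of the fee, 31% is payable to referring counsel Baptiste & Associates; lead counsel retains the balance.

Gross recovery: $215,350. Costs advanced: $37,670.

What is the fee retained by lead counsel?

$34,881.16

Fee base (net of costs): $215,350 − $37,670 = $177,680
First $93,000 at 33% = $30,690.00
Next $77,000 at 24% = $18,480.00
Remaining $7,680 at 18% = $1,382.40
Fee: $30,690.00 + $18,480.00 + $1,382.40 = $50,552.40
$50,552.40 is under the $62,250 cap.
Referral share: 31% of $50,552.40 = $15,671.24; lead counsel retains $50,552.40 − $15,671.24 = $34,881.16.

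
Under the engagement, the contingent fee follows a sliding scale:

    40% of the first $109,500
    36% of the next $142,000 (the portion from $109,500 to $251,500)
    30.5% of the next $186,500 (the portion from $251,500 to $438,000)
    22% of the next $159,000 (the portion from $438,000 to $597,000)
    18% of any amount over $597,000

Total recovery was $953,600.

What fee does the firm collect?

$250,970.50

First $109,500 at 40% = $43,800.00
Next $142,000 at 36% = $51,120.00
Next $186,500 at 30.5% = $56,882.50
Next $159,000 at 22% = $34,980.00
Remaining $356,600 at 18% = $64,188.00
Fee: $43,800.00 + $51,120.00 + $56,882.50 + $34,980.00 + $64,188.00 = $250,970.50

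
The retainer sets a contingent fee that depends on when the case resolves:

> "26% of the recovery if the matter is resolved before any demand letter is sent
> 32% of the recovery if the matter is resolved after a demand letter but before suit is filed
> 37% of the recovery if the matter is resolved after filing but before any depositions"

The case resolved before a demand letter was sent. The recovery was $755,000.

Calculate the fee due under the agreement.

$196,300.00

The matter resolved before a demand letter was sent, so the 26% rate applies.
$755,000 × 26% = $196,300.00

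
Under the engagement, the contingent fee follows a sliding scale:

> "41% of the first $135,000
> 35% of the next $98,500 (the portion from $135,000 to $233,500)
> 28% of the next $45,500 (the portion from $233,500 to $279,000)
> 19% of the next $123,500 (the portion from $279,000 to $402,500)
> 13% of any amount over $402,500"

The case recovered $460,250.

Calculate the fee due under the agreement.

$133,537.50

First $135,000 at 41% = $55,350.00
Next $98,500 at 35% = $34,475.00
Next $45,500 at 28% = $12,740.00
Next $123,500 at 19% = $23,465.00
Remaining $57,750 at 13% = $7,507.50
Fee: $55,350.00 + $34,475.00 + $12,740.00 + $23,465.00 + $7,507.50 = $133,537.50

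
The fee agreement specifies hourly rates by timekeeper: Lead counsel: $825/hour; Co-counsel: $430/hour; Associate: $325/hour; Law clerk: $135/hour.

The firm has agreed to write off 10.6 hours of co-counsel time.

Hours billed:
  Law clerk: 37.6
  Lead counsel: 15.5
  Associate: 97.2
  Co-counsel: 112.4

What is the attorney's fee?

$93,227.50

Lead counsel: 15.5 × $825 = $12,787.50
Co-counsel: 112.4 × $430 = $48,332.00
Associate: 97.2 × $325 = $31,590.00
Law clerk: 37.6 × $135 = $5,076.00
Subtotal: $97,785.50
Write-off: 10.6 × $430 = $4,558.00
Total: $97,785.50 − $4,558.00 = $93,227.50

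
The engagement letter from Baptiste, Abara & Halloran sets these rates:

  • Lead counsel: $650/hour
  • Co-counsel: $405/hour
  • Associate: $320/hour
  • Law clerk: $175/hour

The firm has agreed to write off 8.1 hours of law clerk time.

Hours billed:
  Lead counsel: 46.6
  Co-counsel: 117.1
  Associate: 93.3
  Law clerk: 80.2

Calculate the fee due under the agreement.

$120,189.00

Lead counsel: 46.6 × $650 = $30,290.00
Co-counsel: 117.1 × $405 = $47,425.50
Associate: 93.3 × $320 = $29,856.00
Law clerk: 80.2 × $175 = $14,035.00
Subtotal: $121,606.50
Write-off: 8.1 × $175 = $1,417.50
Total: $121,606.50 − $1,417.50 = $120,189.00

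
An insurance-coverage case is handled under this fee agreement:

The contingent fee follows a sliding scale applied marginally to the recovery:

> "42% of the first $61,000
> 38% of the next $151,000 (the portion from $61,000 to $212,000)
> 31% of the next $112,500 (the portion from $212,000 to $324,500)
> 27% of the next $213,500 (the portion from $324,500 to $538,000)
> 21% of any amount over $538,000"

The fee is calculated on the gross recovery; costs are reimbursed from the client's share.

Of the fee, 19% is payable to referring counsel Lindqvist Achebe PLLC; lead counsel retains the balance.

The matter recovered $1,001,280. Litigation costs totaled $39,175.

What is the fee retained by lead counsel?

$220,975.13

Fee base is the gross recovery, $1,001,280; costs are reimbursed separately.
First $61,000 at 42% = $25,620.00
Next $151,000 at 38% = $57,380.00
Next $112,500 at 31% = $34,875.00
Next $213,500 at 27% = $57,645.00
Remaining $463,280 at 21% = $97,288.80
Fee: $25,620.00 + $57,380.00 + $34,875.00 + $57,645.00 + $97,288.80 = $272,808.80
Referral share: 19% of $272,808.80 = $51,833.67; lead counsel retains $272,808.80 − $51,833.67 = $220,975.13.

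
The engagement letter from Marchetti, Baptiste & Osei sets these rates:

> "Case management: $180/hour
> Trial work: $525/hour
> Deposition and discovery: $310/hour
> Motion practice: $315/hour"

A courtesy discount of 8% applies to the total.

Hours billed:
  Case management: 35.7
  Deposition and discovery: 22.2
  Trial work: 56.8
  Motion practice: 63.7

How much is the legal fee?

$58,138.02

Case management: 35.7 × $180 = $6,426.00
Trial work: 56.8 × $525 = $29,820.00
Deposition and discovery: 22.2 × $310 = $6,882.00
Motion practice: 63.7 × $315 = $20,065.50
Subtotal: $63,193.50
Less 8% discount: −$5,055.48
Total: $63,193.50 − $5,055.48 = $58,138.02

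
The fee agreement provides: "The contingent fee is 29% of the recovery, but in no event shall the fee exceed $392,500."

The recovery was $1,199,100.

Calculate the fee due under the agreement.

29% of $1,199,100 = $347,739.00
That is under the $392,500 cap.

$347,739.00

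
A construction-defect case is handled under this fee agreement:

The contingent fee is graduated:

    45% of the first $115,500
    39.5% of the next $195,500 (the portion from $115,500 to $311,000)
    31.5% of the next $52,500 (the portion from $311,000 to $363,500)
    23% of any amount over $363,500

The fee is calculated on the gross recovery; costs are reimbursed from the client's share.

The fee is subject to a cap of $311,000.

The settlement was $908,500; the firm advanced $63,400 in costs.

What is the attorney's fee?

Fee base is the gross recovery, $908,500; costs are reimbursed separately.
First $115,500 at 45% = $51,975.00
Next $195,500 at 39.5% = $77,222.50
Next $52,500 at 31.5% = $16,537.50
Remaining $545,000 at 23% = $125,350.00
Fee: $51,975.00 + $77,222.50 + $16,537.50 + $125,350.00 = $271,085.00
$271,085.00 is under the $311,000 cap.

$271,085.00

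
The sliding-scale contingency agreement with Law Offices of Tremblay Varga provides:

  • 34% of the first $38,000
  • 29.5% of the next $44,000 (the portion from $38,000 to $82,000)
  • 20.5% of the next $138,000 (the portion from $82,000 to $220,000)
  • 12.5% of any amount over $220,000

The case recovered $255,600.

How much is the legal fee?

$58,640.00

First $38,000 at 34% = $12,920.00
Next $44,000 at 29.5% = $12,980.00
Next $138,000 at 20.5% = $28,290.00
Remaining $35,600 at 12.5% = $4,450.00
Fee: $12,920.00 + $12,980.00 + $28,290.00 + $4,450.00 = $58,640.00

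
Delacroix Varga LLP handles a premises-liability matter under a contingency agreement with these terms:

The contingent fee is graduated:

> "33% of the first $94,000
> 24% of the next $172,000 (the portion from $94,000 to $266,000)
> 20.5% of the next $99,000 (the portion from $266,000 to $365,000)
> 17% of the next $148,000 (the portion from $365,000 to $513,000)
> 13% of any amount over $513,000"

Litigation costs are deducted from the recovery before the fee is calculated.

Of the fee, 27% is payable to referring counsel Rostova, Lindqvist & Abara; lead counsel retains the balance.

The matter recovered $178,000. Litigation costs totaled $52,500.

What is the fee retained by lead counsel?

$28,163.40

Fee base (net of costs): $178,000 − $52,500 = $125,500
First $94,000 at 33% = $31,020.00
Remaining $31,500 at 24% = $7,560.00
Fee: $31,020.00 + $7,560.00 = $38,580.00
Referral share: 27% of $38,580.00 = $10,416.60; lead counsel retains $38,580.00 − $10,416.60 = $28,163.40.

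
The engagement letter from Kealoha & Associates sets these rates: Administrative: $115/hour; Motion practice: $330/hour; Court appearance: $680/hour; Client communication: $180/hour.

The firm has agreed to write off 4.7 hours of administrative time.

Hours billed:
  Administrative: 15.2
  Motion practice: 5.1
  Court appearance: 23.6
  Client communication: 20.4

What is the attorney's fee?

$22,610.50

Administrative: 15.2 × $115 = $1,748.00
Motion practice: 5.1 × $330 = $1,683.00
Court appearance: 23.6 × $680 = $16,048.00
Client communication: 20.4 × $180 = $3,672.00
Subtotal: $23,151.00
Write-off: 4.7 × $115 = $540.50
Total: $23,151.00 − $540.50 = $22,610.50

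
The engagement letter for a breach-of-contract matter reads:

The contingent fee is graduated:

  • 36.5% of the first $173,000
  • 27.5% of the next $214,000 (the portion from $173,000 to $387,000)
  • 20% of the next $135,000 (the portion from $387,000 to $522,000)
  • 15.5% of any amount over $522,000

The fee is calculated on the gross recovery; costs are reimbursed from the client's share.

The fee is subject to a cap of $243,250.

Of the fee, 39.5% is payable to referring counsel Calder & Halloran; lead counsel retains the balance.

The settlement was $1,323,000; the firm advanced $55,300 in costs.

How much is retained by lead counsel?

Fee base is the gross recovery, $1,323,000; costs are reimbursed separately.
First $173,000 at 36.5% = $63,145.00
Next $214,000 at 27.5% = $58,850.00
Next $135,000 at 20% = $27,000.00
Remaining $801,000 at 15.5% = $124,155.00
Fee: $63,145.00 + $58,850.00 + $27,000.00 + $124,155.00 = $273,150.00
$273,150.00 exceeds the $243,250 cap, so the fee is capped at $243,250.00.
Referral share: 39.5% of $243,250.00 = $96,083.75; lead counsel retains $243,250.00 − $96,083.75 = $147,166.25.

$147,166.25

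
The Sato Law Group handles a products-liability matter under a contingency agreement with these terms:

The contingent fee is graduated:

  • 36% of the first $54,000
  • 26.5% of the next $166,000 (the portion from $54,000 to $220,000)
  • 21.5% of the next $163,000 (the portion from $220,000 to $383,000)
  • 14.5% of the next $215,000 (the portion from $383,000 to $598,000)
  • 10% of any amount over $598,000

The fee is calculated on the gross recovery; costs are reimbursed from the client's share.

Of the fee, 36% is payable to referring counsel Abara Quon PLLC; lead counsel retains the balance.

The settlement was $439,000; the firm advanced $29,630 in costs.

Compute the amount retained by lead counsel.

$68,220.80

Fee base is the gross recovery, $439,000; costs are reimbursed separately.
First $54,000 at 36% = $19,440.00
Next $166,000 at 26.5% = $43,990.00
Next $163,000 at 21.5% = $35,045.00
Remaining $56,000 at 14.5% = $8,120.00
Fee: $19,440.00 + $43,990.00 + $35,045.00 + $8,120.00 = $106,595.00
Referral share: 36% of $106,595.00 = $38,374.20; lead counsel retains $106,595.00 − $38,374.20 = $68,220.80.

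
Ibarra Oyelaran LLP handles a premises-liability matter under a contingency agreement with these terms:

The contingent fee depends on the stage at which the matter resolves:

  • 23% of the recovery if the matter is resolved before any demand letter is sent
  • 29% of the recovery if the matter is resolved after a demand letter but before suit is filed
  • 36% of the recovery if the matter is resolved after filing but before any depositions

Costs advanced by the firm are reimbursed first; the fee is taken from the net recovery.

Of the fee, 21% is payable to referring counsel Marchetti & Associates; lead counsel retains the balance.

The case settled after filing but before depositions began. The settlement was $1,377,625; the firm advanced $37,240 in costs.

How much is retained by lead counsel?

$381,205.49

Fee base (net of costs): $1,377,625 − $37,240 = $1,340,385
The matter settled after filing but before depositions began, so the 36% rate applies.
$1,340,385 × 36% = $482,538.60
Referral share: 21% of $482,538.60 = $101,333.11; lead counsel retains $482,538.60 − $101,333.11 = $381,205.49.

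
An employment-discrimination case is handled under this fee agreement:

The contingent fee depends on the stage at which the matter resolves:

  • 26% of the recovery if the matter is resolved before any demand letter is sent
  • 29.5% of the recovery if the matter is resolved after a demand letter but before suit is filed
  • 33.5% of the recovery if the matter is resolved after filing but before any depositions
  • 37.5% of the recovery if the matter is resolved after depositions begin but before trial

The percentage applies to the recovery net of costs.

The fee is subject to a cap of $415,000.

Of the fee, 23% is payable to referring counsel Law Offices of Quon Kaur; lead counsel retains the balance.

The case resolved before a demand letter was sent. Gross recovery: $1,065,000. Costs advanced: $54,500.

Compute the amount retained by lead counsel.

Fee base (net of costs): $1,065,000 − $54,500 = $1,010,500
The matter resolved before a demand letter was sent, so the 26% rate applies.
$1,010,500 × 26% = $262,730.00
$262,730.00 is under the $415,000 cap.
Referral share: 23% of $262,730.00 = $60,427.90; lead counsel retains $262,730.00 − $60,427.90 = $202,302.10.

$202,302.10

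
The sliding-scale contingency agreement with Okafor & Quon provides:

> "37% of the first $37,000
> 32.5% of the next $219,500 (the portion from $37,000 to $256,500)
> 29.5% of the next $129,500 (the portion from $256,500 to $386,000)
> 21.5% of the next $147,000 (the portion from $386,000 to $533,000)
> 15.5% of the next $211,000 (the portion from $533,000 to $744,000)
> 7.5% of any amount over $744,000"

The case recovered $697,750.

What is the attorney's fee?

First $37,000 at 37% = $13,690.00
Next $219,500 at 32.5% = $71,337.50
Next $129,500 at 29.5% = $38,202.50
Next $147,000 at 21.5% = $31,605.00
Remaining $164,750 at 15.5% = $25,536.25
Fee: $13,690.00 + $71,337.50 + $38,202.50 + $31,605.00 + $25,536.25 = $180,371.25

$180,371.25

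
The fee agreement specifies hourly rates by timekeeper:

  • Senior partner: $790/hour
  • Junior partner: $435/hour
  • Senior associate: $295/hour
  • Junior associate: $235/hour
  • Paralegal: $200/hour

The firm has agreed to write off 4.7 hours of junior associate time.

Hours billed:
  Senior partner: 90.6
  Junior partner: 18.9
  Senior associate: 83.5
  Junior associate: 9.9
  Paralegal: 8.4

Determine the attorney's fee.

$107,330.00

Senior partner: 90.6 × $790 = $71,574.00
Junior partner: 18.9 × $435 = $8,221.50
Senior associate: 83.5 × $295 = $24,632.50
Junior associate: 9.9 × $235 = $2,326.50
Paralegal: 8.4 × $200 = $1,680.00
Subtotal: $108,434.50
Write-off: 4.7 × $235 = $1,104.50
Total: $108,434.50 − $1,104.50 = $107,330.00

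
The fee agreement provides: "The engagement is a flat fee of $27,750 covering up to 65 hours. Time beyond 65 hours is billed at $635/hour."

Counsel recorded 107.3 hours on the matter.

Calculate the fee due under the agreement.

$54,610.50

Flat fee: $27,750.00
Excess hours: 107.3 − 65 = 42.3
Overrun: 42.3 × $635 = $26,860.50
Total: $27,750.00 + $26,860.50 = $54,610.50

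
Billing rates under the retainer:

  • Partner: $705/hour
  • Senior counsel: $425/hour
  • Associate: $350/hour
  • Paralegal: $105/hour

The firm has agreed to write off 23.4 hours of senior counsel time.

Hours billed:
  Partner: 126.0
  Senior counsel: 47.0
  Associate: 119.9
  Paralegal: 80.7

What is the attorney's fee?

$149,298.50

Partner: 126.0 × $705 = $88,830.00
Senior counsel: 47.0 × $425 = $19,975.00
Associate: 119.9 × $350 = $41,965.00
Paralegal: 80.7 × $105 = $8,473.50
Subtotal: $159,243.50
Write-off: 23.4 × $425 = $9,945.00
Total: $159,243.50 − $9,945.00 = $149,298.50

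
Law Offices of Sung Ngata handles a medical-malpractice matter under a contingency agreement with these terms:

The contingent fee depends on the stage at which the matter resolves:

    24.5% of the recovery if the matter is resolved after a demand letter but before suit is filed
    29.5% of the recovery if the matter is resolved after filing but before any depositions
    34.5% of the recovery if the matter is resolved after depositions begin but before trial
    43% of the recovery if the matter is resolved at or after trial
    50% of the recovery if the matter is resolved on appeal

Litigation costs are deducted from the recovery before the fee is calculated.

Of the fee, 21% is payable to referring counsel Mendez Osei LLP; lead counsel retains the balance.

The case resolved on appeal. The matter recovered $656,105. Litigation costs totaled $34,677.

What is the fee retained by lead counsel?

Fee base (net of costs): $656,105 − $34,677 = $621,428
The matter resolved on appeal, so the 50% rate applies.
$621,428 × 50% = $310,714.00
Referral share: 21% of $310,714.00 = $65,249.94; lead counsel retains $310,714.00 − $65,249.94 = $245,464.06.

$245,464.06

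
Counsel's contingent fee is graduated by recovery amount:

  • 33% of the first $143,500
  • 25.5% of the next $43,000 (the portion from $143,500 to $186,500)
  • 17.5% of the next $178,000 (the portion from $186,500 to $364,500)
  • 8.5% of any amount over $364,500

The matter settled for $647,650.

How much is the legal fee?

First $143,500 at 33% = $47,355.00
Next $43,000 at 25.5% = $10,965.00
Next $178,000 at 17.5% = $31,150.00
Remaining $283,150 at 8.5% = $24,067.75
Fee: $47,355.00 + $10,965.00 + $31,150.00 + $24,067.75 = $113,537.75

$113,537.75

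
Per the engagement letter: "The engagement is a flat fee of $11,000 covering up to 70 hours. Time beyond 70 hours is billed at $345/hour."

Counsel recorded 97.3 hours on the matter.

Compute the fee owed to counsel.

Flat fee: $11,000.00
Excess hours: 97.3 − 70 = 27.3
Overrun: 27.3 × $345 = $9,418.50
Total: $11,000.00 + $9,418.50 = $20,418.50

$20,418.50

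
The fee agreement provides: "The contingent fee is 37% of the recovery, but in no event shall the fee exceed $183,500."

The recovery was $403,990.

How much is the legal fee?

$149,476.30

37% of $403,990 = $149,476.30
That is under the $183,500 cap.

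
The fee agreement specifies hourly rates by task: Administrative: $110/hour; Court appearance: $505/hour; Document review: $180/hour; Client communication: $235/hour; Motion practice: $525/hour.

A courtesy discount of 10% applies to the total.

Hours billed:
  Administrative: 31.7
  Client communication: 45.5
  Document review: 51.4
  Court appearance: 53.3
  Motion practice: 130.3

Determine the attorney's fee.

$106,879.95

Administrative: 31.7 × $110 = $3,487.00
Court appearance: 53.3 × $505 = $26,916.50
Document review: 51.4 × $180 = $9,252.00
Client communication: 45.5 × $235 = $10,692.50
Motion practice: 130.3 × $525 = $68,407.50
Subtotal: $118,755.50
Less 10% discount: −$11,875.55
Total: $118,755.50 − $11,875.55 = $106,879.95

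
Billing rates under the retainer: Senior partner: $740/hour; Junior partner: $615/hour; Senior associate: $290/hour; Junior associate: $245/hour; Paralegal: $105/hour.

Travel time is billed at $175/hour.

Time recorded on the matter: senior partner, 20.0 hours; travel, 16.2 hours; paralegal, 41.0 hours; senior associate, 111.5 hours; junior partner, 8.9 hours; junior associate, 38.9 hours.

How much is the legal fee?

$69,279.00

Senior partner: 20.0 × $740 = $14,800.00
Junior partner: 8.9 × $615 = $5,473.50
Senior associate: 111.5 × $290 = $32,335.00
Junior associate: 38.9 × $245 = $9,530.50
Paralegal: 41.0 × $105 = $4,305.00
Subtotal: $14,800.00 + $5,473.50 + $32,335.00 + $9,530.50 + $4,305.00 = $66,444.00
Travel: 16.2 × $175 = $2,835.00
Total: $66,444.00 + $2,835.00 = $69,279.00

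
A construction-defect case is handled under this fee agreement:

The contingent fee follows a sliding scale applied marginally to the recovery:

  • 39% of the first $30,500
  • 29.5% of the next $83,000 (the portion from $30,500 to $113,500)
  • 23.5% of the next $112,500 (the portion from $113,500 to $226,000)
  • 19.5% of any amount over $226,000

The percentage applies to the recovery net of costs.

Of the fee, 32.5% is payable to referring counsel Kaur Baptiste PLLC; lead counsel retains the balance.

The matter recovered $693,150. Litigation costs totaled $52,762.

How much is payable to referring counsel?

$46,677.53

Fee base (net of costs): $693,150 − $52,762 = $640,388
First $30,500 at 39% = $11,895.00
Next $83,000 at 29.5% = $24,485.00
Next $112,500 at 23.5% = $26,437.50
Remaining $414,388 at 19.5% = $80,805.66
Fee: $11,895.00 + $24,485.00 + $26,437.50 + $80,805.66 = $143,623.16
Referral share: 32.5% of $143,623.16 = $46,677.53; lead counsel retains $143,623.16 − $46,677.53 = $96,945.63.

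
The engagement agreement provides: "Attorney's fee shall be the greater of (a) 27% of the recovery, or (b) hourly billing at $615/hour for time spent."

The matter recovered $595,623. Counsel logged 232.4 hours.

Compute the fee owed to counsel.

$160,818.21

(a) 27% of $595,623 = $160,818.21
(b) 232.4 × $615 = $142,926.00
The greater is (a): $160,818.21.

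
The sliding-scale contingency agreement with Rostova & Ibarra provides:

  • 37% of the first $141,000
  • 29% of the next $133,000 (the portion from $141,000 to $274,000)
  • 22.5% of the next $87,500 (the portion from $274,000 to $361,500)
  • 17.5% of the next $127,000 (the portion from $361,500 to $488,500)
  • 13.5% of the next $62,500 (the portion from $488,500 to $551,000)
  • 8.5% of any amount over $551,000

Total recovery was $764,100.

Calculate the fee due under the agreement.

$159,203.50

First $141,000 at 37% = $52,170.00
Next $133,000 at 29% = $38,570.00
Next $87,500 at 22.5% = $19,687.50
Next $127,000 at 17.5% = $22,225.00
Next $62,500 at 13.5% = $8,437.50
Remaining $213,100 at 8.5% = $18,113.50
Fee: $52,170.00 + $38,570.00 + $19,687.50 + $22,225.00 + $8,437.50 + $18,113.50 = $159,203.50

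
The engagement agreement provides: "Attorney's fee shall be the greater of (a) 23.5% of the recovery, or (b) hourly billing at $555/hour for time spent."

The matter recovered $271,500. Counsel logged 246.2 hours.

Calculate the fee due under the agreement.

(a) 23.5% of $271,500 = $63,802.50
(b) 246.2 × $555 = $136,641.00
The greater is (b): $136,641.00.

$136,641.00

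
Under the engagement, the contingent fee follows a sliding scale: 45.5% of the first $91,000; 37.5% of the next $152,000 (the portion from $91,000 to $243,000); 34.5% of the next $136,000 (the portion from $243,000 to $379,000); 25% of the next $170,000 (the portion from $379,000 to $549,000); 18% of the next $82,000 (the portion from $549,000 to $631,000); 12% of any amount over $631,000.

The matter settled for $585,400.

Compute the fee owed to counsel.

$194,377.00

First $91,000 at 45.5% = $41,405.00
Next $152,000 at 37.5% = $57,000.00
Next $136,000 at 34.5% = $46,920.00
Next $170,000 at 25% = $42,500.00
Remaining $36,400 at 18% = $6,552.00
Fee: $41,405.00 + $57,000.00 + $46,920.00 + $42,500.00 + $6,552.00 = $194,377.00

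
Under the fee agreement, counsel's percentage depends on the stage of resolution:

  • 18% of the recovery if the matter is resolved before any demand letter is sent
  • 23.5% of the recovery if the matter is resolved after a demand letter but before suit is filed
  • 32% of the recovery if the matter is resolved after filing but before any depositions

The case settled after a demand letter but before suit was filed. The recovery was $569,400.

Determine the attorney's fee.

$133,809.00

The matter settled after a demand letter but before suit was filed, so the 23.5% rate applies.
$569,400 × 23.5% = $133,809.00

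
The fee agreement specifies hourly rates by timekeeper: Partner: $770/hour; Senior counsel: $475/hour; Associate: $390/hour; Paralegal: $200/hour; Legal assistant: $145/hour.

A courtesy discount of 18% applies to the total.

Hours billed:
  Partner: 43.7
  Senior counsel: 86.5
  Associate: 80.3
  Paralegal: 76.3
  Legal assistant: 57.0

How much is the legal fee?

$106,254.37

Partner: 43.7 × $770 = $33,649.00
Senior counsel: 86.5 × $475 = $41,087.50
Associate: 80.3 × $390 = $31,317.00
Paralegal: 76.3 × $200 = $15,260.00
Legal assistant: 57.0 × $145 = $8,265.00
Subtotal: $129,578.50
Less 18% discount: −$23,324.13
Total: $129,578.50 − $23,324.13 = $106,254.37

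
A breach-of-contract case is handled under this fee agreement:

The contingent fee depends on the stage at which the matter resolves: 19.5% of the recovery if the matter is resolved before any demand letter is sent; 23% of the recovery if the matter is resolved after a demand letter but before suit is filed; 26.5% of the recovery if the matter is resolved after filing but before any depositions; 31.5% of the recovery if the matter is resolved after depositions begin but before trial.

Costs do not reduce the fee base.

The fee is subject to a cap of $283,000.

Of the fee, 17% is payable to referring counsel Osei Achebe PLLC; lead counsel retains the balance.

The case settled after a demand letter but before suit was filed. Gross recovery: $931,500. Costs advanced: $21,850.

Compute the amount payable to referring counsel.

$36,421.65

Fee base is the gross recovery, $931,500; costs are reimbursed separately.
The matter settled after a demand letter but before suit was filed, so the 23% rate applies.
$931,500 × 23% = $214,245.00
$214,245.00 is under the $283,000 cap.
Referral share: 17% of $214,245.00 = $36,421.65; lead counsel retains $214,245.00 − $36,421.65 = $177,823.35.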